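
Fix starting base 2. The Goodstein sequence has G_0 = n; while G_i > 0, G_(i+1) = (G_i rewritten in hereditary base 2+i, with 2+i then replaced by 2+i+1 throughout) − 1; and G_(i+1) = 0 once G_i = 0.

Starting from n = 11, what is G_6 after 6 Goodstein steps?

134217727

i=0: 11 = 2^(2 + 1) + 2 + 1 (b=2); 2→3: 3^(3 + 1) + 3 + 1 = 85; 85−1 = 84
i=1: 84 = 3^(3 + 1) + 3 (b=3); 3→4: 4^(4 + 1) + 4 = 1028; 1028−1 = 1027
i=2: 1027 = 4^(4 + 1) + 3 (b=4); 4→5: 5^(5 + 1) + 3 = 15628; 15628−1 = 15627
i=3: 15627 = 5^(5 + 1) + 2 (b=5); 5→6: 6^(6 + 1) + 2 = 279938; 279938−1 = 279937
i=4: 279937 = 6^(6 + 1) + 1 (b=6); 6→7: 7^(7 + 1) + 1 = 5764802; 5764802−1 = 5764801
i=5: 5764801 = 7^(7 + 1) (b=7); 7→8: 8^(8 + 1) = 134217728; 134217728−1 = 134217727
i=6: 134217727 = 7·8^8 + 7·8^7 + 7·8^6 + 7·8^5 + 7·8^4 + 7·8^3 + 7·8^2 + 7·8 + 7 (b=8); 8→9: 7·9^9 + 7·9^7 + 7·9^6 + 7·9^5 + 7·9^4 + 7·9^3 + 7·9^2 + 7·9 + 7 = 2749609303; 2749609303−1 = 2749609302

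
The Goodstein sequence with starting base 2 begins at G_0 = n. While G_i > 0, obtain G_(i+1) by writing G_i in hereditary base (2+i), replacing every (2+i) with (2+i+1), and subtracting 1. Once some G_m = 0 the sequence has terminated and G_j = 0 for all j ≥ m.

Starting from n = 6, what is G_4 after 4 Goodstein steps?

46655

(0) 6|_2 = 2^2 + 2 ↦ 3^3 + 3|_3 = 30 ⇒ 29
(1) 29|_3 = 3^3 + 2 ↦ 4^4 + 2|_4 = 258 ⇒ 257
(2) 257|_4 = 4^4 + 1 ↦ 5^5 + 1|_5 = 3126 ⇒ 3125
(3) 3125|_5 = 5^5 ↦ 6^6|_6 = 46656 ⇒ 46655
(4) 46655|_6 = 5·6^5 + 5·6^4 + 5·6^3 + 5·6^2 + 5·6 + 5 ↦ 5·7^5 + 5·7^4 + 5·7^3 + 5·7^2 + 5·7 + 5|_7 = 98040 ⇒ 98039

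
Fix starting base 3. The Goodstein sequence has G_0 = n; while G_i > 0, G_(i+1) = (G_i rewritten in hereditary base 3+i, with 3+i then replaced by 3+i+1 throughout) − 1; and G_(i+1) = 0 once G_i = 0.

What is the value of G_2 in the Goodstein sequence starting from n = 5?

5

base 3: 5 = 3 + 2; at 4: 4 + 2 = 6; next = 5
base 4: 5 = 4 + 1; at 5: 5 + 1 = 6; next = 5
base 5: 5 = 5; at 6: 6 = 6; next = 5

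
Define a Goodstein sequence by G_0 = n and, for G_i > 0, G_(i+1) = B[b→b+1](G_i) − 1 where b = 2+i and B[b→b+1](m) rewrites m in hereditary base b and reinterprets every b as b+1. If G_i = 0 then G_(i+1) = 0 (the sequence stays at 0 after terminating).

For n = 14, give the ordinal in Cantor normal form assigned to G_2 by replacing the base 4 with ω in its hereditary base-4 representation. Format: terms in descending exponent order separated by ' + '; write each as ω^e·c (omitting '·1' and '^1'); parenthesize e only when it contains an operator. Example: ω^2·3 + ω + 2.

base 2: 14 = 2^(2 + 1) + 2^2 + 2; at 3: 3^(3 + 1) + 3^3 + 3 = 111; next = 110
base 3: 110 = 3^(3 + 1) + 3^3 + 2; at 4: 4^(4 + 1) + 4^4 + 2 = 1282; next = 1281

ω^(ω + 1) + ω^ω + 1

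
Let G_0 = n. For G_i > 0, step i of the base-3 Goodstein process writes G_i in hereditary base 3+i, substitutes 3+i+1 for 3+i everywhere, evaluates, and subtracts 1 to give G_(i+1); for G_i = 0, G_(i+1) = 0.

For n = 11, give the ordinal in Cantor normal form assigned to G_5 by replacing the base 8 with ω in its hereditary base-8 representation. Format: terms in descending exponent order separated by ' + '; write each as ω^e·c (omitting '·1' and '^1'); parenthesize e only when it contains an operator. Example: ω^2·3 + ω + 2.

[0] 11 ≡ 3^2 + 2 (base 3). Lift 4: 18. −1: 17.
[1] 17 ≡ 4^2 + 1 (base 4). Lift 5: 26. −1: 25.
[2] 25 ≡ 5^2 (base 5). Lift 6: 36. −1: 35.
[3] 35 ≡ 5·6 + 5 (base 6). Lift 7: 40. −1: 39.
[4] 39 ≡ 5·7 + 4 (base 7). Lift 8: 44. −1: 43.
[5] 43 ≡ 5·8 + 3 (base 8). Lift 9: 48. −1: 47.

ω·5 + 3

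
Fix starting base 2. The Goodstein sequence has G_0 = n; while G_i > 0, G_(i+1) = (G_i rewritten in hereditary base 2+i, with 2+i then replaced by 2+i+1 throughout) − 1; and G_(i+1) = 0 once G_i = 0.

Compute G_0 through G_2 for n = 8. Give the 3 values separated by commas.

8, 80, 553

base 2: 8 = 2^(2 + 1); at 3: 3^(3 + 1) = 81; next = 80
base 3: 80 = 2·3^3 + 2·3^2 + 2·3 + 2; at 4: 2·4^4 + 2·4^2 + 2·4 + 2 = 554; next = 553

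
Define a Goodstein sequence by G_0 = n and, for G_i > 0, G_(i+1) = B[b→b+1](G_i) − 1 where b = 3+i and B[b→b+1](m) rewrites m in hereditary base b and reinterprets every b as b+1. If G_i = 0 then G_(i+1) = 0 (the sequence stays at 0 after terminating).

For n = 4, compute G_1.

base 3: 4 = 3 + 1; at 4: 4 + 1 = 5; next = 4
base 4: 4 = 4; at 5: 5 = 5; next = 4

4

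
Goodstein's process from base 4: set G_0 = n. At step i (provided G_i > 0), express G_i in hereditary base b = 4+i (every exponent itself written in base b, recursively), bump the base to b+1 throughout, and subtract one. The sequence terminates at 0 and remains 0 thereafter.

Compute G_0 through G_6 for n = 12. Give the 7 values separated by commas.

step 0: 12 = 3·4; sub 5 for 4: 3·5; = 15; G_1 = 15−1 = 14
step 1: 14 = 2·5 + 4; sub 6 for 5: 2·6 + 4; = 16; G_2 = 16−1 = 15
step 2: 15 = 2·6 + 3; sub 7 for 6: 2·7 + 3; = 17; G_3 = 17−1 = 16
step 3: 16 = 2·7 + 2; sub 8 for 7: 2·8 + 2; = 18; G_4 = 18−1 = 17
step 4: 17 = 2·8 + 1; sub 9 for 8: 2·9 + 1; = 19; G_5 = 19−1 = 18
step 5: 18 = 2·9; sub 10 for 9: 2·10; = 20; G_6 = 20−1 = 19

12, 14, 15, 16, 17, 18, 19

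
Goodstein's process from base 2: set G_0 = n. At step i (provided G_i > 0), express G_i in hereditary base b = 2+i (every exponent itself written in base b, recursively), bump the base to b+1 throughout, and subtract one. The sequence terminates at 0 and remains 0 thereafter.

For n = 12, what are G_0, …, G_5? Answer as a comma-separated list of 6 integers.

[0] 12 ≡ 2^(2 + 1) + 2^2 (base 2). Lift 3: 108. −1: 107.
[1] 107 ≡ 3^(3 + 1) + 2·3^2 + 2·3 + 2 (base 3). Lift 4: 1066. −1: 1065.
[2] 1065 ≡ 4^(4 + 1) + 2·4^2 + 2·4 + 1 (base 4). Lift 5: 15686. −1: 15685.
[3] 15685 ≡ 5^(5 + 1) + 2·5^2 + 2·5 (base 5). Lift 6: 280020. −1: 280019.
[4] 280019 ≡ 6^(6 + 1) + 2·6^2 + 6 + 5 (base 6). Lift 7: 5764911. −1: 5764910.

12, 107, 1065, 15685, 280019, 5764910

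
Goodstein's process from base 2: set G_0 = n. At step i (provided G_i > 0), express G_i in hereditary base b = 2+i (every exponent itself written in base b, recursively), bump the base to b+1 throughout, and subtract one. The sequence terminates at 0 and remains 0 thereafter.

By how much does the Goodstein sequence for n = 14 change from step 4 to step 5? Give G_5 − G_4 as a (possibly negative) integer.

G_0=14  [base 2] 2^(2 + 1) + 2^2 + 2  →[2↦3]→  3^(3 + 1) + 3^3 + 3 = 111  −1 ⇒ G_1=110
G_1=110  [base 3] 3^(3 + 1) + 3^3 + 2  →[3↦4]→  4^(4 + 1) + 4^4 + 2 = 1282  −1 ⇒ G_2=1281
G_2=1281  [base 4] 4^(4 + 1) + 4^4 + 1  →[4↦5]→  5^(5 + 1) + 5^5 + 1 = 18751  −1 ⇒ G_3=18750
G_3=18750  [base 5] 5^(5 + 1) + 5^5  →[5↦6]→  6^(6 + 1) + 6^6 = 326592  −1 ⇒ G_4=326591
G_4=326591  [base 6] 6^(6 + 1) + 5·6^5 + 5·6^4 + 5·6^3 + 5·6^2 + 5·6 + 5  →[6↦7]→  7^(7 + 1) + 5·7^5 + 5·7^4 + 5·7^3 + 5·7^2 + 5·7 + 5 = 5862841  −1 ⇒ G_5=5862840

5536249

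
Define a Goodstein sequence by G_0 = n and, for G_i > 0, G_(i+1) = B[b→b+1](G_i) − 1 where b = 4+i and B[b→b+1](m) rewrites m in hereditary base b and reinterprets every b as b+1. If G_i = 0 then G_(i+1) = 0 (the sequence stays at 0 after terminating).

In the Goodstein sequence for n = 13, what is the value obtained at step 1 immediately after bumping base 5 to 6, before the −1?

G_0 = 13. HB_4(13) = 3·4 + 1. Bump = 16. G_1 = 15.
G_1 = 15. HB_5(15) = 3·5. Bump = 18. G_2 = 17.

18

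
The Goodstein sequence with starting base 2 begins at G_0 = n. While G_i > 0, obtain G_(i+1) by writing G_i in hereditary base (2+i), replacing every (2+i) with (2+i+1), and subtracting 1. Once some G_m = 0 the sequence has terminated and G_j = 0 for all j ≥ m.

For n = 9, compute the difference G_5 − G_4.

i=0: 9 = 2^(2 + 1) + 1 (b=2); 2→3: 3^(3 + 1) + 1 = 82; 82−1 = 81
i=1: 81 = 3^(3 + 1) (b=3); 3→4: 4^(4 + 1) = 1024; 1024−1 = 1023
i=2: 1023 = 3·4^4 + 3·4^3 + 3·4^2 + 3·4 + 3 (b=4); 4→5: 3·5^5 + 3·5^3 + 3·5^2 + 3·5 + 3 = 9843; 9843−1 = 9842
i=3: 9842 = 3·5^5 + 3·5^3 + 3·5^2 + 3·5 + 2 (b=5); 5→6: 3·6^6 + 3·6^3 + 3·6^2 + 3·6 + 2 = 140744; 140744−1 = 140743
i=4: 140743 = 3·6^6 + 3·6^3 + 3·6^2 + 3·6 + 1 (b=6); 6→7: 3·7^7 + 3·7^3 + 3·7^2 + 3·7 + 1 = 2471827; 2471827−1 = 2471826

2331083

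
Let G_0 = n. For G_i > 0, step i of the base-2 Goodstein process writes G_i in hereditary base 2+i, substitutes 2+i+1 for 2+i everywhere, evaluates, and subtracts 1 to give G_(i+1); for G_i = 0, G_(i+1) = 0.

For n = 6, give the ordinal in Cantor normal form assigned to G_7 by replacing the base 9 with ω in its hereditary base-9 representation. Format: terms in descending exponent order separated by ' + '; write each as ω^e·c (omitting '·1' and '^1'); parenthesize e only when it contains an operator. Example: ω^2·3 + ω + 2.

ω^5·5 + ω^4·5 + ω^3·5 + ω^2·5 + ω·5 + 2

6 —HB2→ 2^2 + 2 —bump→ 3^3 + 3 = 30 —(−1)→ 29
29 —HB3→ 3^3 + 2 —bump→ 4^4 + 2 = 258 —(−1)→ 257
257 —HB4→ 4^4 + 1 —bump→ 5^5 + 1 = 3126 —(−1)→ 3125
3125 —HB5→ 5^5 —bump→ 6^6 = 46656 —(−1)→ 46655
46655 —HB6→ 5·6^5 + 5·6^4 + 5·6^3 + 5·6^2 + 5·6 + 5 —bump→ 5·7^5 + 5·7^4 + 5·7^3 + 5·7^2 + 5·7 + 5 = 98040 —(−1)→ 98039
98039 —HB7→ 5·7^5 + 5·7^4 + 5·7^3 + 5·7^2 + 5·7 + 4 —bump→ 5·8^5 + 5·8^4 + 5·8^3 + 5·8^2 + 5·8 + 4 = 187244 —(−1)→ 187243
187243 —HB8→ 5·8^5 + 5·8^4 + 5·8^3 + 5·8^2 + 5·8 + 3 —bump→ 5·9^5 + 5·9^4 + 5·9^3 + 5·9^2 + 5·9 + 3 = 332148 —(−1)→ 332147
332147 —HB9→ 5·9^5 + 5·9^4 + 5·9^3 + 5·9^2 + 5·9 + 2 —bump→ 5·10^5 + 5·10^4 + 5·10^3 + 5·10^2 + 5·10 + 2 = 555552 —(−1)→ 555551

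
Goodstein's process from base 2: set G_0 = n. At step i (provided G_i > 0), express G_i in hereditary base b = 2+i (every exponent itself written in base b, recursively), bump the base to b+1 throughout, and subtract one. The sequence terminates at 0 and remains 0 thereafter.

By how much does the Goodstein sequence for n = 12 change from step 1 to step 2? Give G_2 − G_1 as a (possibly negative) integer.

958

(0) 12|_2 = 2^(2 + 1) + 2^2 ↦ 3^(3 + 1) + 3^3|_3 = 108 ⇒ 107
(1) 107|_3 = 3^(3 + 1) + 2·3^2 + 2·3 + 2 ↦ 4^(4 + 1) + 2·4^2 + 2·4 + 2|_4 = 1066 ⇒ 1065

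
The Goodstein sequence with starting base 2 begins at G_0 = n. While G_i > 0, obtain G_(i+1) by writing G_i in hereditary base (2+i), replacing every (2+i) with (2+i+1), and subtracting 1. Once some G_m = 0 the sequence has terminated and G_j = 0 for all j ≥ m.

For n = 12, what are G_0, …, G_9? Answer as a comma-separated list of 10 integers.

base 2: 12 = 2^(2 + 1) + 2^2; at 3: 3^(3 + 1) + 3^3 = 108; next = 107
base 3: 107 = 3^(3 + 1) + 2·3^2 + 2·3 + 2; at 4: 4^(4 + 1) + 2·4^2 + 2·4 + 2 = 1066; next = 1065
base 4: 1065 = 4^(4 + 1) + 2·4^2 + 2·4 + 1; at 5: 5^(5 + 1) + 2·5^2 + 2·5 + 1 = 15686; next = 15685
base 5: 15685 = 5^(5 + 1) + 2·5^2 + 2·5; at 6: 6^(6 + 1) + 2·6^2 + 2·6 = 280020; next = 280019
base 6: 280019 = 6^(6 + 1) + 2·6^2 + 6 + 5; at 7: 7^(7 + 1) + 2·7^2 + 7 + 5 = 5764911; next = 5764910
base 7: 5764910 = 7^(7 + 1) + 2·7^2 + 7 + 4; at 8: 8^(8 + 1) + 2·8^2 + 8 + 4 = 134217868; next = 134217867
base 8: 134217867 = 8^(8 + 1) + 2·8^2 + 8 + 3; at 9: 9^(9 + 1) + 2·9^2 + 9 + 3 = 3486784575; next = 3486784574
base 9: 3486784574 = 9^(9 + 1) + 2·9^2 + 9 + 2; at 10: 10^(10 + 1) + 2·10^2 + 10 + 2 = 100000000212; next = 100000000211
base 10: 100000000211 = 10^(10 + 1) + 2·10^2 + 10 + 1; at 11: 11^(11 + 1) + 2·11^2 + 11 + 1 = 3138428376975; next = 3138428376974

12, 107, 1065, 15685, 280019, 5764910, 134217867, 3486784574, 100000000211, 3138428376974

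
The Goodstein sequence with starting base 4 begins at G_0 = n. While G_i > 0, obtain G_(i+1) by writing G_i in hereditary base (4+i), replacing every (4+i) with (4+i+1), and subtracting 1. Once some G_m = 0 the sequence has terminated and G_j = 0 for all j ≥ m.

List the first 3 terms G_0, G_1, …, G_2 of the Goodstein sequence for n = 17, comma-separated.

17, 25, 35

[0] 17 ≡ 4^2 + 1 (base 4). Lift 5: 26. −1: 25.
[1] 25 ≡ 5^2 (base 5). Lift 6: 36. −1: 35.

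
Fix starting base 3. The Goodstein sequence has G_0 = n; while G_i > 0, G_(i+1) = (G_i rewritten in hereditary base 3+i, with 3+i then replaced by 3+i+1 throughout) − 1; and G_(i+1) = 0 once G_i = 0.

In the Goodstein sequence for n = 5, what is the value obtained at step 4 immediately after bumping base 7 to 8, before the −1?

5 —HB3→ 3 + 2 —bump→ 4 + 2 = 6 —(−1)→ 5
5 —HB4→ 4 + 1 —bump→ 5 + 1 = 6 —(−1)→ 5
5 —HB5→ 5 —bump→ 6 = 6 —(−1)→ 5
5 —HB6→ 5 —bump→ 5 = 5 —(−1)→ 4
4 —HB7→ 4 —bump→ 4 = 4 —(−1)→ 3

4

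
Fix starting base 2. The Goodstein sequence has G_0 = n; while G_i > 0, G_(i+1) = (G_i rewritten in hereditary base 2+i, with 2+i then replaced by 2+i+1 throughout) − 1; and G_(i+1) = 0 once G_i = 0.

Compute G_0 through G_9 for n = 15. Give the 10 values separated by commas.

15, 111, 1283, 18752, 326593, 6588344, 150994943, 3524450280, 100077777775, 3138578427934

(0) 15|_2 = 2^(2 + 1) + 2^2 + 2 + 1 ↦ 3^(3 + 1) + 3^3 + 3 + 1|_3 = 112 ⇒ 111
(1) 111|_3 = 3^(3 + 1) + 3^3 + 3 ↦ 4^(4 + 1) + 4^4 + 4|_4 = 1284 ⇒ 1283
(2) 1283|_4 = 4^(4 + 1) + 4^4 + 3 ↦ 5^(5 + 1) + 5^5 + 3|_5 = 18753 ⇒ 18752
(3) 18752|_5 = 5^(5 + 1) + 5^5 + 2 ↦ 6^(6 + 1) + 6^6 + 2|_6 = 326594 ⇒ 326593
(4) 326593|_6 = 6^(6 + 1) + 6^6 + 1 ↦ 7^(7 + 1) + 7^7 + 1|_7 = 6588345 ⇒ 6588344
(5) 6588344|_7 = 7^(7 + 1) + 7^7 ↦ 8^(8 + 1) + 8^8|_8 = 150994944 ⇒ 150994943
(6) 150994943|_8 = 8^(8 + 1) + 7·8^7 + 7·8^6 + 7·8^5 + 7·8^4 + 7·8^3 + 7·8^2 + 7·8 + 7 ↦ 9^(9 + 1) + 7·9^7 + 7·9^6 + 7·9^5 + 7·9^4 + 7·9^3 + 7·9^2 + 7·9 + 7|_9 = 3524450281 ⇒ 3524450280
(7) 3524450280|_9 = 9^(9 + 1) + 7·9^7 + 7·9^6 + 7·9^5 + 7·9^4 + 7·9^3 + 7·9^2 + 7·9 + 6 ↦ 10^(10 + 1) + 7·10^7 + 7·10^6 + 7·10^5 + 7·10^4 + 7·10^3 + 7·10^2 + 7·10 + 6|_10 = 100077777776 ⇒ 100077777775
(8) 100077777775|_10 = 10^(10 + 1) + 7·10^7 + 7·10^6 + 7·10^5 + 7·10^4 + 7·10^3 + 7·10^2 + 7·10 + 5 ↦ 11^(11 + 1) + 7·11^7 + 7·11^6 + 7·11^5 + 7·11^4 + 7·11^3 + 7·11^2 + 7·11 + 5|_11 = 3138578427935 ⇒ 3138578427934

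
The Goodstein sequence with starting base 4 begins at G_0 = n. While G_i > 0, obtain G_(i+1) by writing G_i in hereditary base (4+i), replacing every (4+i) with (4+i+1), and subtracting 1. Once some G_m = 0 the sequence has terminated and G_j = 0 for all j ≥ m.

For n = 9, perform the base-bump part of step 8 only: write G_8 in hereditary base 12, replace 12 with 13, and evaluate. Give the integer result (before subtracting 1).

(0) 9|_4 = 2·4 + 1 ↦ 2·5 + 1|_5 = 11 ⇒ 10
(1) 10|_5 = 2·5 ↦ 2·6|_6 = 12 ⇒ 11
(2) 11|_6 = 6 + 5 ↦ 7 + 5|_7 = 12 ⇒ 11
(3) 11|_7 = 7 + 4 ↦ 8 + 4|_8 = 12 ⇒ 11
(4) 11|_8 = 8 + 3 ↦ 9 + 3|_9 = 12 ⇒ 11
(5) 11|_9 = 9 + 2 ↦ 10 + 2|_10 = 12 ⇒ 11
(6) 11|_10 = 10 + 1 ↦ 11 + 1|_11 = 12 ⇒ 11
(7) 11|_11 = 11 ↦ 12|_12 = 12 ⇒ 11
(8) 11|_12 = 11 ↦ 11|_13 = 11 ⇒ 10

11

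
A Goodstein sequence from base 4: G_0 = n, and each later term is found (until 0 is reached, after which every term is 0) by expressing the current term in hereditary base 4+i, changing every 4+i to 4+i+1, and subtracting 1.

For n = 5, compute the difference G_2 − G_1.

i=0: 5 = 4 + 1 (b=4); 4→5: 5 + 1 = 6; 6−1 = 5
i=1: 5 = 5 (b=5); 5→6: 6 = 6; 6−1 = 5

0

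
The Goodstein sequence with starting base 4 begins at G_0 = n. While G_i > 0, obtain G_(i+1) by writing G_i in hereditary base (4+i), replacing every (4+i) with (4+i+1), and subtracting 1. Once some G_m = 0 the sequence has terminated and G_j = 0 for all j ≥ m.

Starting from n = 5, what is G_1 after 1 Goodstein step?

i=0: 5 = 4 + 1 (b=4); 4→5: 5 + 1 = 6; 6−1 = 5
i=1: 5 = 5 (b=5); 5→6: 6 = 6; 6−1 = 5

5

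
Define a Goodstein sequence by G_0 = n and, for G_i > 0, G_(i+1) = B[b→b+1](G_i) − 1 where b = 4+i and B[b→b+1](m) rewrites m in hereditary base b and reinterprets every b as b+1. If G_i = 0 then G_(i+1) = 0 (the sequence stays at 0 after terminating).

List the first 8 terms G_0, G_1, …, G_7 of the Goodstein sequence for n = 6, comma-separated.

base 4: 6 = 4 + 2; at 5: 5 + 2 = 7; next = 6
base 5: 6 = 5 + 1; at 6: 6 + 1 = 7; next = 6
base 6: 6 = 6; at 7: 7 = 7; next = 6
base 7: 6 = 6; at 8: 6 = 6; next = 5
base 8: 5 = 5; at 9: 5 = 5; next = 4
base 9: 4 = 4; at 10: 4 = 4; next = 3
base 10: 3 = 3; at 11: 3 = 3; next = 2

6, 6, 6, 6, 5, 4, 3, 2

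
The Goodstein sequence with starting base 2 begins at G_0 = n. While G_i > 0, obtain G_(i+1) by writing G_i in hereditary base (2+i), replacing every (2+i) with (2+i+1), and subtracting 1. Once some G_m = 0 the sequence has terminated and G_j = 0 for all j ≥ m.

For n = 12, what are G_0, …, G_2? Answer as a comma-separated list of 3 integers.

G_0 = 12. HB_2(12) = 2^(2 + 1) + 2^2. Bump = 108. G_1 = 107.
G_1 = 107. HB_3(107) = 3^(3 + 1) + 2·3^2 + 2·3 + 2. Bump = 1066. G_2 = 1065.

12, 107, 1065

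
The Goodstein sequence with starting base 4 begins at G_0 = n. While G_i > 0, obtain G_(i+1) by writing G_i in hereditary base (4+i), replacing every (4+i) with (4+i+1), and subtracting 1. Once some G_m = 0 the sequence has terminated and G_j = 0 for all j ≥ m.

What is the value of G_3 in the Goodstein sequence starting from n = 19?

(0) 19|_4 = 4^2 + 3 ↦ 5^2 + 3|_5 = 28 ⇒ 27
(1) 27|_5 = 5^2 + 2 ↦ 6^2 + 2|_6 = 38 ⇒ 37
(2) 37|_6 = 6^2 + 1 ↦ 7^2 + 1|_7 = 50 ⇒ 49
(3) 49|_7 = 7^2 ↦ 8^2|_8 = 64 ⇒ 63

49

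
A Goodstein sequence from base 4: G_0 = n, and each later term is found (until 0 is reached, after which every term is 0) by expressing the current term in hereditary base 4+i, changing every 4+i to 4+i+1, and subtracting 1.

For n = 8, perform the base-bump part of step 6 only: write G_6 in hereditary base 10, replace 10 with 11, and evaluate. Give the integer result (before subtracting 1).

step 0: 8 = 2·4; sub 5 for 4: 2·5; = 10; G_1 = 10−1 = 9
step 1: 9 = 5 + 4; sub 6 for 5: 6 + 4; = 10; G_2 = 10−1 = 9
step 2: 9 = 6 + 3; sub 7 for 6: 7 + 3; = 10; G_3 = 10−1 = 9
step 3: 9 = 7 + 2; sub 8 for 7: 8 + 2; = 10; G_4 = 10−1 = 9
step 4: 9 = 8 + 1; sub 9 for 8: 9 + 1; = 10; G_5 = 10−1 = 9
step 5: 9 = 9; sub 10 for 9: 10; = 10; G_6 = 10−1 = 9
step 6: 9 = 9; sub 11 for 10: 9; = 9; G_7 = 9−1 = 8

9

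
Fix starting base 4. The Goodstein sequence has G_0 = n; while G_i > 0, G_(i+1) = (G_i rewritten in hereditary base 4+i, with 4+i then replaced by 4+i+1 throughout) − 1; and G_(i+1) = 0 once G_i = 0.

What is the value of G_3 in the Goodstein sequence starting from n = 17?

39

i=0: 17 = 4^2 + 1 (b=4); 4→5: 5^2 + 1 = 26; 26−1 = 25
i=1: 25 = 5^2 (b=5); 5→6: 6^2 = 36; 36−1 = 35
i=2: 35 = 5·6 + 5 (b=6); 6→7: 5·7 + 5 = 40; 40−1 = 39
i=3: 39 = 5·7 + 4 (b=7); 7→8: 5·8 + 4 = 44; 44−1 = 43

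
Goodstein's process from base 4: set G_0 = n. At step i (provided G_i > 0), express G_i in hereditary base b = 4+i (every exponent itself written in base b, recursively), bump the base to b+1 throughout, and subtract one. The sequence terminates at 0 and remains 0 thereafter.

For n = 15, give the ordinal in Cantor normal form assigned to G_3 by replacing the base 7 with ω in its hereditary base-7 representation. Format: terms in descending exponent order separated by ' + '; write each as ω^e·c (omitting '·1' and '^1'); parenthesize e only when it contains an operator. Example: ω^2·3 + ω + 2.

ω·3

(0) 15|_4 = 3·4 + 3 ↦ 3·5 + 3|_5 = 18 ⇒ 17
(1) 17|_5 = 3·5 + 2 ↦ 3·6 + 2|_6 = 20 ⇒ 19
(2) 19|_6 = 3·6 + 1 ↦ 3·7 + 1|_7 = 22 ⇒ 21
(3) 21|_7 = 3·7 ↦ 3·8|_8 = 24 ⇒ 23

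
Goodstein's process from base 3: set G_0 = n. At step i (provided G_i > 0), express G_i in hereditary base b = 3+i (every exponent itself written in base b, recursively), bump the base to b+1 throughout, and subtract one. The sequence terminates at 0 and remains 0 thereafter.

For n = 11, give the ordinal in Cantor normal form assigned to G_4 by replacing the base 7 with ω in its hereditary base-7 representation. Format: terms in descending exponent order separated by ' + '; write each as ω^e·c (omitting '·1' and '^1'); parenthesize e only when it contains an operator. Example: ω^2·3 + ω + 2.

ω·5 + 4

G_0=11  [base 3] 3^2 + 2  →[3↦4]→  4^2 + 2 = 18  −1 ⇒ G_1=17
G_1=17  [base 4] 4^2 + 1  →[4↦5]→  5^2 + 1 = 26  −1 ⇒ G_2=25
G_2=25  [base 5] 5^2  →[5↦6]→  6^2 = 36  −1 ⇒ G_3=35
G_3=35  [base 6] 5·6 + 5  →[6↦7]→  5·7 + 5 = 40  −1 ⇒ G_4=39
G_4=39  [base 7] 5·7 + 4  →[7↦8]→  5·8 + 4 = 44  −1 ⇒ G_5=43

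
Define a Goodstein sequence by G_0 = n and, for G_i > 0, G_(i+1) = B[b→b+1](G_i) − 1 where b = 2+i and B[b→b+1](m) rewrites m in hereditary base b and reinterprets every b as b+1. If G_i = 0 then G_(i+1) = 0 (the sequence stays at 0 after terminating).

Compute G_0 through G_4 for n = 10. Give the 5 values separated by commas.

base 2: 10 = 2^(2 + 1) + 2; at 3: 3^(3 + 1) + 3 = 84; next = 83
base 3: 83 = 3^(3 + 1) + 2; at 4: 4^(4 + 1) + 2 = 1026; next = 1025
base 4: 1025 = 4^(4 + 1) + 1; at 5: 5^(5 + 1) + 1 = 15626; next = 15625
base 5: 15625 = 5^(5 + 1); at 6: 6^(6 + 1) = 279936; next = 279935

10, 83, 1025, 15625, 279935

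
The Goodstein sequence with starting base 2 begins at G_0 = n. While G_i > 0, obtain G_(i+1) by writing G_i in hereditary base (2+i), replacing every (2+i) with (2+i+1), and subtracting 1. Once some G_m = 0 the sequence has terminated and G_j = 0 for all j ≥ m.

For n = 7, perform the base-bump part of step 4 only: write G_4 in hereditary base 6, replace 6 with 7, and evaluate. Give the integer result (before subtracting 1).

G_0 = 7. HB_2(7) = 2^2 + 2 + 1. Bump = 31. G_1 = 30.
G_1 = 30. HB_3(30) = 3^3 + 3. Bump = 260. G_2 = 259.
G_2 = 259. HB_4(259) = 4^4 + 3. Bump = 3128. G_3 = 3127.
G_3 = 3127. HB_5(3127) = 5^5 + 2. Bump = 46658. G_4 = 46657.

823544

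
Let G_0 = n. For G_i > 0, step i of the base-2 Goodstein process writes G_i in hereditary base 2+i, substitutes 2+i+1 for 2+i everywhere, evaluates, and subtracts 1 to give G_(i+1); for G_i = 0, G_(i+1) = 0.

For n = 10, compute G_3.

step 0: 10 = 2^(2 + 1) + 2; sub 3 for 2: 3^(3 + 1) + 3; = 84; G_1 = 84−1 = 83
step 1: 83 = 3^(3 + 1) + 2; sub 4 for 3: 4^(4 + 1) + 2; = 1026; G_2 = 1026−1 = 1025
step 2: 1025 = 4^(4 + 1) + 1; sub 5 for 4: 5^(5 + 1) + 1; = 15626; G_3 = 15626−1 = 15625
step 3: 15625 = 5^(5 + 1); sub 6 for 5: 6^(6 + 1); = 279936; G_4 = 279936−1 = 279935

15625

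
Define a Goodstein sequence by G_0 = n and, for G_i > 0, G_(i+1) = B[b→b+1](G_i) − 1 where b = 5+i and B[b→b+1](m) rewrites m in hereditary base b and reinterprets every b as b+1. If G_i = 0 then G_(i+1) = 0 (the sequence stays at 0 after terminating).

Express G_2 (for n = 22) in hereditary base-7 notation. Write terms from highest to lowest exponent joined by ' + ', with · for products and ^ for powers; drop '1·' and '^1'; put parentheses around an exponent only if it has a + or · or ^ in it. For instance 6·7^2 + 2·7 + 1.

G_0=22  [base 5] 4·5 + 2  →[5↦6]→  4·6 + 2 = 26  −1 ⇒ G_1=25
G_1=25  [base 6] 4·6 + 1  →[6↦7]→  4·7 + 1 = 29  −1 ⇒ G_2=28
G_2=28  [base 7] 4·7  →[7↦8]→  4·8 = 32  −1 ⇒ G_3=31

4·7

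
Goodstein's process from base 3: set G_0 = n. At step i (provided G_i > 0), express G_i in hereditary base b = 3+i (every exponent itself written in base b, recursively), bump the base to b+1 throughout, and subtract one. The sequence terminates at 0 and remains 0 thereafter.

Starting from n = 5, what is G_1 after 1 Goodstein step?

5

[0] 5 ≡ 3 + 2 (base 3). Lift 4: 6. −1: 5.
[1] 5 ≡ 4 + 1 (base 4). Lift 5: 6. −1: 5.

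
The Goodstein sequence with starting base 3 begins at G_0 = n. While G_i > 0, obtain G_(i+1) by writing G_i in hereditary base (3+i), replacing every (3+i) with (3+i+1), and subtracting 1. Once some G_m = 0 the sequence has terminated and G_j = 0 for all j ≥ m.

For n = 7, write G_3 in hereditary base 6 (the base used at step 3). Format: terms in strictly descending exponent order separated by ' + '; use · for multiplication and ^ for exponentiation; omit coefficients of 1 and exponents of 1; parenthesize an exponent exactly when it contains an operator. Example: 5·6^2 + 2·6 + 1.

G_0=7  [base 3] 2·3 + 1  →[3↦4]→  2·4 + 1 = 9  −1 ⇒ G_1=8
G_1=8  [base 4] 2·4  →[4↦5]→  2·5 = 10  −1 ⇒ G_2=9
G_2=9  [base 5] 5 + 4  →[5↦6]→  6 + 4 = 10  −1 ⇒ G_3=9
G_3=9  [base 6] 6 + 3  →[6↦7]→  7 + 3 = 10  −1 ⇒ G_4=9

6 + 3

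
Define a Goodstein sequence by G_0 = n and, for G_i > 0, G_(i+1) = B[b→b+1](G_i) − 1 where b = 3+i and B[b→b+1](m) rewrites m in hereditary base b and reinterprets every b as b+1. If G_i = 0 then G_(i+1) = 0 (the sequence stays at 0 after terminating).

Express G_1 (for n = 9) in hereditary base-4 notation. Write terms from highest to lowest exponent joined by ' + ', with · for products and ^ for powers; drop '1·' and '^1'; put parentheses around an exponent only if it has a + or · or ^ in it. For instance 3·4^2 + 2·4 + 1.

3·4 + 3

i=0: 9 = 3^2 (b=3); 3→4: 4^2 = 16; 16−1 = 15
i=1: 15 = 3·4 + 3 (b=4); 4→5: 3·5 + 3 = 18; 18−1 = 17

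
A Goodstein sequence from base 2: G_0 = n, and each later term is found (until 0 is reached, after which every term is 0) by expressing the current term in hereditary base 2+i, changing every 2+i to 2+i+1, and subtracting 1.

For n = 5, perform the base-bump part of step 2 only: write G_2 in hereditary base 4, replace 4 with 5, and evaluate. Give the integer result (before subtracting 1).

468

i=0: 5 = 2^2 + 1 (b=2); 2→3: 3^3 + 1 = 28; 28−1 = 27
i=1: 27 = 3^3 (b=3); 3→4: 4^4 = 256; 256−1 = 255
i=2: 255 = 3·4^3 + 3·4^2 + 3·4 + 3 (b=4); 4→5: 3·5^3 + 3·5^2 + 3·5 + 3 = 468; 468−1 = 467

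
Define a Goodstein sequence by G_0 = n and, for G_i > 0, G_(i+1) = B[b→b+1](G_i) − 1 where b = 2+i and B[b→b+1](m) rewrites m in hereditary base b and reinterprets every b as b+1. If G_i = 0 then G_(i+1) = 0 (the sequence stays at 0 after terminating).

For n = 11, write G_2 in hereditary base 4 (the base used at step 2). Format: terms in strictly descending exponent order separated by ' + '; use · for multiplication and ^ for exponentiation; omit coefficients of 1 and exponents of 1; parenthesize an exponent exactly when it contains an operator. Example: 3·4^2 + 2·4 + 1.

4^(4 + 1) + 3

i=0: 11 = 2^(2 + 1) + 2 + 1 (b=2); 2→3: 3^(3 + 1) + 3 + 1 = 85; 85−1 = 84
i=1: 84 = 3^(3 + 1) + 3 (b=3); 3→4: 4^(4 + 1) + 4 = 1028; 1028−1 = 1027
i=2: 1027 = 4^(4 + 1) + 3 (b=4); 4→5: 5^(5 + 1) + 3 = 15628; 15628−1 = 15627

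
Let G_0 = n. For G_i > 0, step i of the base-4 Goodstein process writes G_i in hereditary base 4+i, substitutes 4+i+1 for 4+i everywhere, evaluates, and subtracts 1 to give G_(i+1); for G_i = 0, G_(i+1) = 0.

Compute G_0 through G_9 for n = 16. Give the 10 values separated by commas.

16, 24, 27, 30, 33, 36, 39, 41, 43, 45

(0) 16|_4 = 4^2 ↦ 5^2|_5 = 25 ⇒ 24
(1) 24|_5 = 4·5 + 4 ↦ 4·6 + 4|_6 = 28 ⇒ 27
(2) 27|_6 = 4·6 + 3 ↦ 4·7 + 3|_7 = 31 ⇒ 30
(3) 30|_7 = 4·7 + 2 ↦ 4·8 + 2|_8 = 34 ⇒ 33
(4) 33|_8 = 4·8 + 1 ↦ 4·9 + 1|_9 = 37 ⇒ 36
(5) 36|_9 = 4·9 ↦ 4·10|_10 = 40 ⇒ 39
(6) 39|_10 = 3·10 + 9 ↦ 3·11 + 9|_11 = 42 ⇒ 41
(7) 41|_11 = 3·11 + 8 ↦ 3·12 + 8|_12 = 44 ⇒ 43
(8) 43|_12 = 3·12 + 7 ↦ 3·13 + 7|_13 = 46 ⇒ 45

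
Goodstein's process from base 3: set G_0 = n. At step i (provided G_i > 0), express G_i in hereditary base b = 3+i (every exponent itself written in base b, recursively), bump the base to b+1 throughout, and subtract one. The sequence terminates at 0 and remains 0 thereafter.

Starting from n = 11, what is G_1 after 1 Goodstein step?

G_0 = 11. HB_3(11) = 3^2 + 2. Bump = 18. G_1 = 17.
G_1 = 17. HB_4(17) = 4^2 + 1. Bump = 26. G_2 = 25.

17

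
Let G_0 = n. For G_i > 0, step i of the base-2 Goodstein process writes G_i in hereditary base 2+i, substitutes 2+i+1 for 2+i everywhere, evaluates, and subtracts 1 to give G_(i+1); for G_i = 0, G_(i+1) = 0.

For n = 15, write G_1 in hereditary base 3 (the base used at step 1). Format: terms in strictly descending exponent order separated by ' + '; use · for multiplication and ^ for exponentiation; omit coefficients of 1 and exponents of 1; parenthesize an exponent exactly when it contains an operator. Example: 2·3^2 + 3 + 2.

[0] 15 ≡ 2^(2 + 1) + 2^2 + 2 + 1 (base 2). Lift 3: 112. −1: 111.
[1] 111 ≡ 3^(3 + 1) + 3^3 + 3 (base 3). Lift 4: 1284. −1: 1283.

3^(3 + 1) + 3^3 + 3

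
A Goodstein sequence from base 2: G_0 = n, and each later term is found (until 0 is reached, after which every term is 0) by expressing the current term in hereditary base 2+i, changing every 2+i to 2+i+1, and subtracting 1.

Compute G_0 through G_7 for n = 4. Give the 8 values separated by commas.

4, 26, 41, 60, 83, 109, 139, 173

G_0 = 4. HB_2(4) = 2^2. Bump = 27. G_1 = 26.
G_1 = 26. HB_3(26) = 2·3^2 + 2·3 + 2. Bump = 42. G_2 = 41.
G_2 = 41. HB_4(41) = 2·4^2 + 2·4 + 1. Bump = 61. G_3 = 60.
G_3 = 60. HB_5(60) = 2·5^2 + 2·5. Bump = 84. G_4 = 83.
G_4 = 83. HB_6(83) = 2·6^2 + 6 + 5. Bump = 110. G_5 = 109.
G_5 = 109. HB_7(109) = 2·7^2 + 7 + 4. Bump = 140. G_6 = 139.
G_6 = 139. HB_8(139) = 2·8^2 + 8 + 3. Bump = 174. G_7 = 173.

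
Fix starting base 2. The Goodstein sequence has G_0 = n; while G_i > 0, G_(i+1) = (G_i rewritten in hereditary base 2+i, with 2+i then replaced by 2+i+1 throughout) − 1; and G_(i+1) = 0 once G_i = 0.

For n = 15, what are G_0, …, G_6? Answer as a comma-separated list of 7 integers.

15, 111, 1283, 18752, 326593, 6588344, 150994943

G_0 = 15. HB_2(15) = 2^(2 + 1) + 2^2 + 2 + 1. Bump = 112. G_1 = 111.
G_1 = 111. HB_3(111) = 3^(3 + 1) + 3^3 + 3. Bump = 1284. G_2 = 1283.
G_2 = 1283. HB_4(1283) = 4^(4 + 1) + 4^4 + 3. Bump = 18753. G_3 = 18752.
G_3 = 18752. HB_5(18752) = 5^(5 + 1) + 5^5 + 2. Bump = 326594. G_4 = 326593.
G_4 = 326593. HB_6(326593) = 6^(6 + 1) + 6^6 + 1. Bump = 6588345. G_5 = 6588344.
G_5 = 6588344. HB_7(6588344) = 7^(7 + 1) + 7^7. Bump = 150994944. G_6 = 150994943.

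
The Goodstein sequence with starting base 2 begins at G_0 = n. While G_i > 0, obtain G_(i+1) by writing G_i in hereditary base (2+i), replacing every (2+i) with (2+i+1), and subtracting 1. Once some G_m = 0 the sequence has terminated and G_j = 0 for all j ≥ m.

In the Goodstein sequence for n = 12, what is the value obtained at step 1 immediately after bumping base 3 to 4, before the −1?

12 —HB2→ 2^(2 + 1) + 2^2 —bump→ 3^(3 + 1) + 3^3 = 108 —(−1)→ 107
107 —HB3→ 3^(3 + 1) + 2·3^2 + 2·3 + 2 —bump→ 4^(4 + 1) + 2·4^2 + 2·4 + 2 = 1066 —(−1)→ 1065

1066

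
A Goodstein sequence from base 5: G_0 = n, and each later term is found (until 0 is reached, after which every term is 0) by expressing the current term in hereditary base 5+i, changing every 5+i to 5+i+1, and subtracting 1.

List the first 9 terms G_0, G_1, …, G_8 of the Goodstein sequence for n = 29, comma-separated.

base 5: 29 = 5^2 + 4; at 6: 6^2 + 4 = 40; next = 39
base 6: 39 = 6^2 + 3; at 7: 7^2 + 3 = 52; next = 51
base 7: 51 = 7^2 + 2; at 8: 8^2 + 2 = 66; next = 65
base 8: 65 = 8^2 + 1; at 9: 9^2 + 1 = 82; next = 81
base 9: 81 = 9^2; at 10: 10^2 = 100; next = 99
base 10: 99 = 9·10 + 9; at 11: 9·11 + 9 = 108; next = 107
base 11: 107 = 9·11 + 8; at 12: 9·12 + 8 = 116; next = 115
base 12: 115 = 9·12 + 7; at 13: 9·13 + 7 = 124; next = 123

29, 39, 51, 65, 81, 99, 107, 115, 123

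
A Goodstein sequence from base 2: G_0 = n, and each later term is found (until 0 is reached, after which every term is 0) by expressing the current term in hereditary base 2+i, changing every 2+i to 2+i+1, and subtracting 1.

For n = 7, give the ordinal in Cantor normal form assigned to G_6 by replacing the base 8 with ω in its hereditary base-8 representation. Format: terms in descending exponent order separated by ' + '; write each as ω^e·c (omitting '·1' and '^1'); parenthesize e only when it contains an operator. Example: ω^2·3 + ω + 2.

ω^7·7 + ω^6·7 + ω^5·7 + ω^4·7 + ω^3·7 + ω^2·7 + ω·7 + 7

step 0: 7 = 2^2 + 2 + 1; sub 3 for 2: 3^3 + 3 + 1; = 31; G_1 = 31−1 = 30
step 1: 30 = 3^3 + 3; sub 4 for 3: 4^4 + 4; = 260; G_2 = 260−1 = 259
step 2: 259 = 4^4 + 3; sub 5 for 4: 5^5 + 3; = 3128; G_3 = 3128−1 = 3127
step 3: 3127 = 5^5 + 2; sub 6 for 5: 6^6 + 2; = 46658; G_4 = 46658−1 = 46657
step 4: 46657 = 6^6 + 1; sub 7 for 6: 7^7 + 1; = 823544; G_5 = 823544−1 = 823543
step 5: 823543 = 7^7; sub 8 for 7: 8^8; = 16777216; G_6 = 16777216−1 = 16777215
step 6: 16777215 = 7·8^7 + 7·8^6 + 7·8^5 + 7·8^4 + 7·8^3 + 7·8^2 + 7·8 + 7; sub 9 for 8: 7·9^7 + 7·9^6 + 7·9^5 + 7·9^4 + 7·9^3 + 7·9^2 + 7·9 + 7; = 37665880; G_7 = 37665880−1 = 37665879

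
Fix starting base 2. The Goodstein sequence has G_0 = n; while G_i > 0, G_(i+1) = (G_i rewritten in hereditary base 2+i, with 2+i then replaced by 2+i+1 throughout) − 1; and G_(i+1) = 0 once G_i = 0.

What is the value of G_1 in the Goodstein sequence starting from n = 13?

108

step 0: 13 = 2^(2 + 1) + 2^2 + 1; sub 3 for 2: 3^(3 + 1) + 3^3 + 1; = 109; G_1 = 109−1 = 108
step 1: 108 = 3^(3 + 1) + 3^3; sub 4 for 3: 4^(4 + 1) + 4^4; = 1280; G_2 = 1280−1 = 1279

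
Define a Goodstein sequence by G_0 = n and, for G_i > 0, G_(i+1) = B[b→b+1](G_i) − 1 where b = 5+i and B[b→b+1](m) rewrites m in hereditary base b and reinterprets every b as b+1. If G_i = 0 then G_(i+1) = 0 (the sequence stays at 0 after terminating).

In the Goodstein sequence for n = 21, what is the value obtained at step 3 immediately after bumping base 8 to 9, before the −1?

step 0: 21 = 4·5 + 1; sub 6 for 5: 4·6 + 1; = 25; G_1 = 25−1 = 24
step 1: 24 = 4·6; sub 7 for 6: 4·7; = 28; G_2 = 28−1 = 27
step 2: 27 = 3·7 + 6; sub 8 for 7: 3·8 + 6; = 30; G_3 = 30−1 = 29
step 3: 29 = 3·8 + 5; sub 9 for 8: 3·9 + 5; = 32; G_4 = 32−1 = 31

32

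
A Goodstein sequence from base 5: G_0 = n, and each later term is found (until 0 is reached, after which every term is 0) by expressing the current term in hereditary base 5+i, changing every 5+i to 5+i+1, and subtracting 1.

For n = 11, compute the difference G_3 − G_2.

0

step 0: 11 = 2·5 + 1; sub 6 for 5: 2·6 + 1; = 13; G_1 = 13−1 = 12
step 1: 12 = 2·6; sub 7 for 6: 2·7; = 14; G_2 = 14−1 = 13
step 2: 13 = 7 + 6; sub 8 for 7: 8 + 6; = 14; G_3 = 14−1 = 13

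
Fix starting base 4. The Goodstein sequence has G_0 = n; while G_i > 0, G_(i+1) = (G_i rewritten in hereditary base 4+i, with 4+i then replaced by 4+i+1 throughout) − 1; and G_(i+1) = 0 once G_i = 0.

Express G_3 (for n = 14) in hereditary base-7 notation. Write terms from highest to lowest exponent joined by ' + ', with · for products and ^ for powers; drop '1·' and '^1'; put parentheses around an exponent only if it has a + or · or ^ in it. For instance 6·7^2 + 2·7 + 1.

i=0: 14 = 3·4 + 2 (b=4); 4→5: 3·5 + 2 = 17; 17−1 = 16
i=1: 16 = 3·5 + 1 (b=5); 5→6: 3·6 + 1 = 19; 19−1 = 18
i=2: 18 = 3·6 (b=6); 6→7: 3·7 = 21; 21−1 = 20
i=3: 20 = 2·7 + 6 (b=7); 7→8: 2·8 + 6 = 22; 22−1 = 21

2·7 + 6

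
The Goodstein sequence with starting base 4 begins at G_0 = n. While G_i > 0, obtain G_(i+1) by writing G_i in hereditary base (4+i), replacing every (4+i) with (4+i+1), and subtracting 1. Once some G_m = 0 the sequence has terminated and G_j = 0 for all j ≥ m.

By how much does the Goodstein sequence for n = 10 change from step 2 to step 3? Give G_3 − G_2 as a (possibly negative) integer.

1

10 —HB4→ 2·4 + 2 —bump→ 2·5 + 2 = 12 —(−1)→ 11
11 —HB5→ 2·5 + 1 —bump→ 2·6 + 1 = 13 —(−1)→ 12
12 —HB6→ 2·6 —bump→ 2·7 = 14 —(−1)→ 13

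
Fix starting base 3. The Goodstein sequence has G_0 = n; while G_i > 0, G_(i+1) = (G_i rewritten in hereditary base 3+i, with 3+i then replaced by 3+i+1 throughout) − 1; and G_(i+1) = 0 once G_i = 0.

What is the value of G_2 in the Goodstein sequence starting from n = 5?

G_0 = 5. HB_3(5) = 3 + 2. Bump = 6. G_1 = 5.
G_1 = 5. HB_4(5) = 4 + 1. Bump = 6. G_2 = 5.
G_2 = 5. HB_5(5) = 5. Bump = 6. G_3 = 5.

5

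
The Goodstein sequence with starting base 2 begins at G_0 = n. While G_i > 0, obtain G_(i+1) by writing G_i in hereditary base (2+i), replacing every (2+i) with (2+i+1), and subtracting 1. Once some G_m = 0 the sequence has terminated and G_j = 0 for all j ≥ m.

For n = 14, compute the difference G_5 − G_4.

5536249

G_0=14  [base 2] 2^(2 + 1) + 2^2 + 2  →[2↦3]→  3^(3 + 1) + 3^3 + 3 = 111  −1 ⇒ G_1=110
G_1=110  [base 3] 3^(3 + 1) + 3^3 + 2  →[3↦4]→  4^(4 + 1) + 4^4 + 2 = 1282  −1 ⇒ G_2=1281
G_2=1281  [base 4] 4^(4 + 1) + 4^4 + 1  →[4↦5]→  5^(5 + 1) + 5^5 + 1 = 18751  −1 ⇒ G_3=18750
G_3=18750  [base 5] 5^(5 + 1) + 5^5  →[5↦6]→  6^(6 + 1) + 6^6 = 326592  −1 ⇒ G_4=326591
G_4=326591  [base 6] 6^(6 + 1) + 5·6^5 + 5·6^4 + 5·6^3 + 5·6^2 + 5·6 + 5  →[6↦7]→  7^(7 + 1) + 5·7^5 + 5·7^4 + 5·7^3 + 5·7^2 + 5·7 + 5 = 5862841  −1 ⇒ G_5=5862840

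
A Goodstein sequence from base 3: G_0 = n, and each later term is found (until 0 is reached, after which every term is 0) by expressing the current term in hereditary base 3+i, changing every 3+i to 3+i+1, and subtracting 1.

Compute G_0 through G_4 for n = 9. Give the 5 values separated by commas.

9, 15, 17, 19, 21

9 —HB3→ 3^2 —bump→ 4^2 = 16 —(−1)→ 15
15 —HB4→ 3·4 + 3 —bump→ 3·5 + 3 = 18 —(−1)→ 17
17 —HB5→ 3·5 + 2 —bump→ 3·6 + 2 = 20 —(−1)→ 19
19 —HB6→ 3·6 + 1 —bump→ 3·7 + 1 = 22 —(−1)→ 21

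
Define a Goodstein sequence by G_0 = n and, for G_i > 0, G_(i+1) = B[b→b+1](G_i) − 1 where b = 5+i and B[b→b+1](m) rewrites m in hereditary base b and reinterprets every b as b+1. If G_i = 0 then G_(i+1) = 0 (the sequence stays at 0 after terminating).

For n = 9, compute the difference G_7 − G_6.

-1

base 5: 9 = 5 + 4; at 6: 6 + 4 = 10; next = 9
base 6: 9 = 6 + 3; at 7: 7 + 3 = 10; next = 9
base 7: 9 = 7 + 2; at 8: 8 + 2 = 10; next = 9
base 8: 9 = 8 + 1; at 9: 9 + 1 = 10; next = 9
base 9: 9 = 9; at 10: 10 = 10; next = 9
base 10: 9 = 9; at 11: 9 = 9; next = 8
base 11: 8 = 8; at 12: 8 = 8; next = 7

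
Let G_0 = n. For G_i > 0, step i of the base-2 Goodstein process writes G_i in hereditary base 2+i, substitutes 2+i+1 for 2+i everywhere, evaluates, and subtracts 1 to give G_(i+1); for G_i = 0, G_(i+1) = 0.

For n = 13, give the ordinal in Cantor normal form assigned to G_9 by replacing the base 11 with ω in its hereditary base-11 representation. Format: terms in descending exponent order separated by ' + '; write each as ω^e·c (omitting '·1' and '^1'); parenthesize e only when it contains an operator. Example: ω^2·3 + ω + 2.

ω^(ω + 1) + ω^3·3 + ω^2·3 + ω·2 + 4

G_0 = 13. HB_2(13) = 2^(2 + 1) + 2^2 + 1. Bump = 109. G_1 = 108.
G_1 = 108. HB_3(108) = 3^(3 + 1) + 3^3. Bump = 1280. G_2 = 1279.
G_2 = 1279. HB_4(1279) = 4^(4 + 1) + 3·4^3 + 3·4^2 + 3·4 + 3. Bump = 16093. G_3 = 16092.
G_3 = 16092. HB_5(16092) = 5^(5 + 1) + 3·5^3 + 3·5^2 + 3·5 + 2. Bump = 280712. G_4 = 280711.
G_4 = 280711. HB_6(280711) = 6^(6 + 1) + 3·6^3 + 3·6^2 + 3·6 + 1. Bump = 5765999. G_5 = 5765998.
G_5 = 5765998. HB_7(5765998) = 7^(7 + 1) + 3·7^3 + 3·7^2 + 3·7. Bump = 134219480. G_6 = 134219479.
G_6 = 134219479. HB_8(134219479) = 8^(8 + 1) + 3·8^3 + 3·8^2 + 2·8 + 7. Bump = 3486786856. G_7 = 3486786855.
G_7 = 3486786855. HB_9(3486786855) = 9^(9 + 1) + 3·9^3 + 3·9^2 + 2·9 + 6. Bump = 100000003326. G_8 = 100000003325.
G_8 = 100000003325. HB_10(100000003325) = 10^(10 + 1) + 3·10^3 + 3·10^2 + 2·10 + 5. Bump = 3138428381104. G_9 = 3138428381103.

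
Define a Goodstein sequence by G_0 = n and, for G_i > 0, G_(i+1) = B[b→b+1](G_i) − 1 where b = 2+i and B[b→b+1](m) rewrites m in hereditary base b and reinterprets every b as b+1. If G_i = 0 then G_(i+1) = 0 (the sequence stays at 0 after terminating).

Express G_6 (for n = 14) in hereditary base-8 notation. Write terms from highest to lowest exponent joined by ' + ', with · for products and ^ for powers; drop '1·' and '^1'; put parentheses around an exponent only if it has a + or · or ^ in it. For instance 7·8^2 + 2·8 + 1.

(0) 14|_2 = 2^(2 + 1) + 2^2 + 2 ↦ 3^(3 + 1) + 3^3 + 3|_3 = 111 ⇒ 110
(1) 110|_3 = 3^(3 + 1) + 3^3 + 2 ↦ 4^(4 + 1) + 4^4 + 2|_4 = 1282 ⇒ 1281
(2) 1281|_4 = 4^(4 + 1) + 4^4 + 1 ↦ 5^(5 + 1) + 5^5 + 1|_5 = 18751 ⇒ 18750
(3) 18750|_5 = 5^(5 + 1) + 5^5 ↦ 6^(6 + 1) + 6^6|_6 = 326592 ⇒ 326591
(4) 326591|_6 = 6^(6 + 1) + 5·6^5 + 5·6^4 + 5·6^3 + 5·6^2 + 5·6 + 5 ↦ 7^(7 + 1) + 5·7^5 + 5·7^4 + 5·7^3 + 5·7^2 + 5·7 + 5|_7 = 5862841 ⇒ 5862840
(5) 5862840|_7 = 7^(7 + 1) + 5·7^5 + 5·7^4 + 5·7^3 + 5·7^2 + 5·7 + 4 ↦ 8^(8 + 1) + 5·8^5 + 5·8^4 + 5·8^3 + 5·8^2 + 5·8 + 4|_8 = 134404972 ⇒ 134404971
(6) 134404971|_8 = 8^(8 + 1) + 5·8^5 + 5·8^4 + 5·8^3 + 5·8^2 + 5·8 + 3 ↦ 9^(9 + 1) + 5·9^5 + 5·9^4 + 5·9^3 + 5·9^2 + 5·9 + 3|_9 = 3487116549 ⇒ 3487116548

8^(8 + 1) + 5·8^5 + 5·8^4 + 5·8^3 + 5·8^2 + 5·8 + 3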